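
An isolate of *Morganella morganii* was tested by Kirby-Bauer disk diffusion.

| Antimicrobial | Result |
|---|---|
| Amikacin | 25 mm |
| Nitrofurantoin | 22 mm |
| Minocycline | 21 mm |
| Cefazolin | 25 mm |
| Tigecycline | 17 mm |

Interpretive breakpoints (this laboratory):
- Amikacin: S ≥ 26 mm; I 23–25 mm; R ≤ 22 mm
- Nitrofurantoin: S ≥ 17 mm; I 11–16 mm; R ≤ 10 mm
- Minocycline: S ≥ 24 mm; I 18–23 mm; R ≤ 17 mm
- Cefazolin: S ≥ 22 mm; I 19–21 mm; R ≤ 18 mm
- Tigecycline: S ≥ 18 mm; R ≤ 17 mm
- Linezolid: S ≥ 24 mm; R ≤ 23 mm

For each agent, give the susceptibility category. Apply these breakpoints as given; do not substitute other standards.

I, S, I, S, R

Amikacin: 25 mm is in 23–25 mm ⇒ intermediate
Nitrofurantoin: 22 mm is ≥ 17 mm ⇒ S
Minocycline (21 mm) in 18–23 mm ⇒ intermediate
Cefazolin: 25 mm is ≥ 22 mm — Susceptible
Tigecycline 17 mm: ≤ 17 mm ⇒ Resistant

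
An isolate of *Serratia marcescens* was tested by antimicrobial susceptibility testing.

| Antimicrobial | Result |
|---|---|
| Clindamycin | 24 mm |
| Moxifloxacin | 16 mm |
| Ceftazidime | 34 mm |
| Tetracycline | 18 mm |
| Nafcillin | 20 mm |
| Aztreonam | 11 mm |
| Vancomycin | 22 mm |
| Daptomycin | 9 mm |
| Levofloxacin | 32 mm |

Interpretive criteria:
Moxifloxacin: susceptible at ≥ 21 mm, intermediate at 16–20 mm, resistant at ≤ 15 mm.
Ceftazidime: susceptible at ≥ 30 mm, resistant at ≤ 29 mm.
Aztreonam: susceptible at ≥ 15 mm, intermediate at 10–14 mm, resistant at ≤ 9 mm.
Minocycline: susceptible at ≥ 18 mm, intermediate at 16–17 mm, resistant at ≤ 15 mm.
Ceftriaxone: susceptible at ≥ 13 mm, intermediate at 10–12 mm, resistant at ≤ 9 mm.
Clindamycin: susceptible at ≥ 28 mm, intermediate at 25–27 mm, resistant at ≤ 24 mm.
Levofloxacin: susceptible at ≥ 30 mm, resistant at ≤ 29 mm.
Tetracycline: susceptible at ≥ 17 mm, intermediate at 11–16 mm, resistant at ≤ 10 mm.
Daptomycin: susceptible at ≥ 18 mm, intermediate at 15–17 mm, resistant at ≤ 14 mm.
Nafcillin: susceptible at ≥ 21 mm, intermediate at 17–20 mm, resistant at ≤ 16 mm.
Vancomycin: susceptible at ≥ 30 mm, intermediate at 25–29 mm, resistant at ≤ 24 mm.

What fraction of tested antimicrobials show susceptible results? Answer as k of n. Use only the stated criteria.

Clindamycin (24 mm) ≤ 24 mm — R
Moxifloxacin (16 mm) in 16–20 mm ⇒ Intermediate
Ceftazidime: 34 mm is ≥ 30 mm ⇒ Susceptible
Tetracycline 18 mm: ≥ 17 mm — Susceptible
Nafcillin 20 mm: in 17–20 mm → I
Aztreonam 11 mm: in 10–14 mm → Intermediate
Vancomycin (22 mm) ≤ 24 mm — R
Daptomycin 9 mm: ≤ 14 mm → resistant
Levofloxacin: 32 mm is ≥ 30 mm ⇒ susceptible
Susceptible: 3/9

3 of 9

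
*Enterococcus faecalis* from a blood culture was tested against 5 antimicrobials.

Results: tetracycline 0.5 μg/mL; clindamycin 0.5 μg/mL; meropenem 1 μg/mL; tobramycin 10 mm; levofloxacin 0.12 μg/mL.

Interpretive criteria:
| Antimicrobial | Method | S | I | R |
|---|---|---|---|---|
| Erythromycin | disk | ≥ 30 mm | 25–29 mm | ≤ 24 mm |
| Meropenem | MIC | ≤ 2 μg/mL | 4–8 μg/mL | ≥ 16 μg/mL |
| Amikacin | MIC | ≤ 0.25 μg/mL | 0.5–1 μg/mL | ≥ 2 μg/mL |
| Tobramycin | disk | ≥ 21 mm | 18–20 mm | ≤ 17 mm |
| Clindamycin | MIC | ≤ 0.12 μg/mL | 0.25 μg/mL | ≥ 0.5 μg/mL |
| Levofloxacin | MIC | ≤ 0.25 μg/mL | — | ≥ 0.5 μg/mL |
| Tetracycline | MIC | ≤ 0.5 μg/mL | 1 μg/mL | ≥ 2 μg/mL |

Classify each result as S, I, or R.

Tetracycline: 0.5 μg/mL is ≤ 0.5 μg/mL — S
Clindamycin 0.5 μg/mL: ≥ 0.5 μg/mL → R
Meropenem (1 μg/mL) ≤ 2 μg/mL — Susceptible
Tobramycin 10 mm: ≤ 17 mm ⇒ resistant
Levofloxacin 0.12 μg/mL: ≤ 0.25 μg/mL ⇒ Susceptible

S, R, S, R, S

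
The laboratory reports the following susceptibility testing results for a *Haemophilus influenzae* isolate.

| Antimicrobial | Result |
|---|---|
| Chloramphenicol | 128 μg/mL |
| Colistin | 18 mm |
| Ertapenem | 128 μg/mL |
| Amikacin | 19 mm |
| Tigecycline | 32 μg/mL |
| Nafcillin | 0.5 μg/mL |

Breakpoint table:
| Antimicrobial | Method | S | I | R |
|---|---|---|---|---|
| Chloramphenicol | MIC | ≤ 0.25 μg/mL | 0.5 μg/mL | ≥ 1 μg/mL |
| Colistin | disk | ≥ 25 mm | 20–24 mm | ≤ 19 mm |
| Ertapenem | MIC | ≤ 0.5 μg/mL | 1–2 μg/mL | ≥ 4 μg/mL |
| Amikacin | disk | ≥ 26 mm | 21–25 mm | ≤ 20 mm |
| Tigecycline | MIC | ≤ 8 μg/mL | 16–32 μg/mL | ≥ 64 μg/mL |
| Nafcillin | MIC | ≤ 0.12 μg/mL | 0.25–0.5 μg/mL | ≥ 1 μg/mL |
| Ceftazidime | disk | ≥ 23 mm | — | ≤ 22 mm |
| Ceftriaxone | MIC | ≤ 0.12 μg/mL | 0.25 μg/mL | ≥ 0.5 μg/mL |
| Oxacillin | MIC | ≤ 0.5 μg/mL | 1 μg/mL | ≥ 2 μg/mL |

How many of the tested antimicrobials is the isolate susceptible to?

Chloramphenicol: 128 μg/mL is ≥ 1 μg/mL ⇒ resistant
Colistin (18 mm) ≤ 19 mm → R
Ertapenem 128 μg/mL: ≥ 4 μg/mL ⇒ Resistant
Amikacin (19 mm) ≤ 20 mm — R
Tigecycline (32 μg/mL) in 16–32 μg/mL — intermediate
Nafcillin: 0.5 μg/mL is in 0.25–0.5 μg/mL — Intermediate
Susceptible: 0

0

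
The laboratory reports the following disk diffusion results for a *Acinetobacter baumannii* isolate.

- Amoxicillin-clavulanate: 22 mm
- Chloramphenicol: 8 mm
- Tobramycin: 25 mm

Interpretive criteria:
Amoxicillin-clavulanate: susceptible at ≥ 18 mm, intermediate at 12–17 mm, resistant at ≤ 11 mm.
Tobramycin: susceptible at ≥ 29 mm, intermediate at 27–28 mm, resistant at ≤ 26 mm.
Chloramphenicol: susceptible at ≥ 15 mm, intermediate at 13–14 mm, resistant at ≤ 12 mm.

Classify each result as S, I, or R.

S, R, R

Amoxicillin-clavulanate (22 mm) ≥ 18 mm ⇒ Susceptible
Chloramphenicol (8 mm) ≤ 12 mm → resistant
Tobramycin (25 mm) ≤ 26 mm ⇒ R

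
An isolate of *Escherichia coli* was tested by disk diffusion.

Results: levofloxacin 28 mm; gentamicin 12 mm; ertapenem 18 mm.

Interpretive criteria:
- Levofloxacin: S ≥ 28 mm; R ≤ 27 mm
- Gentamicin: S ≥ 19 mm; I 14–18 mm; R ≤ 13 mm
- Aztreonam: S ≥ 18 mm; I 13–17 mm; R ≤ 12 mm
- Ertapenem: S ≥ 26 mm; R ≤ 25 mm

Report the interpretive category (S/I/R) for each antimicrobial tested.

Levofloxacin (28 mm) ≥ 28 mm — S
Gentamicin: 12 mm is ≤ 13 mm — resistant
Ertapenem 18 mm: ≤ 25 mm → Resistant

S, R, R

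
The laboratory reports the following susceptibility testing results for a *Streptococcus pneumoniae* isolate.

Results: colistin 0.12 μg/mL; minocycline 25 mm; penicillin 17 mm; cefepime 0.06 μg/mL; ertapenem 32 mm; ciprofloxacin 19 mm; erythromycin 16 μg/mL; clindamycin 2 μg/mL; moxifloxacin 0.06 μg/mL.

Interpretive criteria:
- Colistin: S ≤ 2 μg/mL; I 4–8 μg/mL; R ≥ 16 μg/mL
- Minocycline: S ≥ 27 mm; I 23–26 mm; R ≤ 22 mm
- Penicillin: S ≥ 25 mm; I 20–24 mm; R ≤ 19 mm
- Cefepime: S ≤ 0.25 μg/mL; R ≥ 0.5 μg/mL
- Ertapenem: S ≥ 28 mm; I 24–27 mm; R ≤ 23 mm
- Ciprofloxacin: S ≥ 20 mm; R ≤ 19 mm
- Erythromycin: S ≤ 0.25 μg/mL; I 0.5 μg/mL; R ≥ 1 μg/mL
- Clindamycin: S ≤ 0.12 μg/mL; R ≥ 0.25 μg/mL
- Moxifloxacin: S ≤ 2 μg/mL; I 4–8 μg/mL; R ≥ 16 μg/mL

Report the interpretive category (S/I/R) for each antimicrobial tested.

S, I, R, S, S, R, R, R, S

Colistin 0.12 μg/mL: ≤ 2 μg/mL — Susceptible
Minocycline 25 mm: in 23–26 mm → Intermediate
Penicillin: 17 mm is ≤ 19 mm — R
Cefepime (0.06 μg/mL) ≤ 0.25 μg/mL ⇒ Susceptible
Ertapenem (32 mm) ≥ 28 mm ⇒ Susceptible
Ciprofloxacin (19 mm) ≤ 19 mm → R
Erythromycin: 16 μg/mL is ≥ 1 μg/mL — R
Clindamycin (2 μg/mL) ≥ 0.25 μg/mL → R
Moxifloxacin: 0.06 μg/mL is ≤ 2 μg/mL → susceptible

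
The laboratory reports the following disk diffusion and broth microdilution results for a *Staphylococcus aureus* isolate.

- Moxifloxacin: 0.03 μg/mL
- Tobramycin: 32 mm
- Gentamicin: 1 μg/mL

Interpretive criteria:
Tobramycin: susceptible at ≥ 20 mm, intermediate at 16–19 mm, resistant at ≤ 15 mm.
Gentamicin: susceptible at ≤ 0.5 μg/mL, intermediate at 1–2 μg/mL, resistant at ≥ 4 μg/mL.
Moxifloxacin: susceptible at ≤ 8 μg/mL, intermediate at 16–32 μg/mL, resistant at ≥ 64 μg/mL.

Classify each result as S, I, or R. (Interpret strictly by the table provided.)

Moxifloxacin (0.03 μg/mL) ≤ 8 μg/mL ⇒ susceptible
Tobramycin: 32 mm is ≥ 20 mm → S
Gentamicin: 1 μg/mL is in 1–2 μg/mL — Intermediate

S, S, I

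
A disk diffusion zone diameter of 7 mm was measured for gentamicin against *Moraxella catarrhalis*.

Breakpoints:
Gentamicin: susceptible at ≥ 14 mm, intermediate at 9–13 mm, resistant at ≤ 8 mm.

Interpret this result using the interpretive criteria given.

Resistant

Gentamicin (7 mm) ≤ 8 mm ⇒ R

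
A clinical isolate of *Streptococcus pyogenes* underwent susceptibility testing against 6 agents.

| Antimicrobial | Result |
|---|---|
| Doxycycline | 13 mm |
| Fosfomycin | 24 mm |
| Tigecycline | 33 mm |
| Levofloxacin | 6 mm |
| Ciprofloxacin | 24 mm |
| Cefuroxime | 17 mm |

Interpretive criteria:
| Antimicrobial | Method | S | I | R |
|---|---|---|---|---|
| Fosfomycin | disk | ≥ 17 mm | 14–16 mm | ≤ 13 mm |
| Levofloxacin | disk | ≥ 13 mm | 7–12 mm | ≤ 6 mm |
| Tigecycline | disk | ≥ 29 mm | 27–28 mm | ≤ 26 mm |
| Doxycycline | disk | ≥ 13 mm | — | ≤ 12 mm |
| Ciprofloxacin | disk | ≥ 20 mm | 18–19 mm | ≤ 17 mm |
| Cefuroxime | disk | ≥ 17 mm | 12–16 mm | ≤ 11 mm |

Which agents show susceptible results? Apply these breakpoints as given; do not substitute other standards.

doxycycline, fosfomycin, tigecycline, ciprofloxacin, cefuroxime

Doxycycline: 13 mm is ≥ 13 mm → Susceptible
Fosfomycin 24 mm: ≥ 17 mm — Susceptible
Tigecycline (33 mm) ≥ 29 mm — S
Levofloxacin 6 mm: ≤ 6 mm — Resistant
Ciprofloxacin 24 mm: ≥ 20 mm → Susceptible
Cefuroxime: 17 mm is ≥ 17 mm → susceptible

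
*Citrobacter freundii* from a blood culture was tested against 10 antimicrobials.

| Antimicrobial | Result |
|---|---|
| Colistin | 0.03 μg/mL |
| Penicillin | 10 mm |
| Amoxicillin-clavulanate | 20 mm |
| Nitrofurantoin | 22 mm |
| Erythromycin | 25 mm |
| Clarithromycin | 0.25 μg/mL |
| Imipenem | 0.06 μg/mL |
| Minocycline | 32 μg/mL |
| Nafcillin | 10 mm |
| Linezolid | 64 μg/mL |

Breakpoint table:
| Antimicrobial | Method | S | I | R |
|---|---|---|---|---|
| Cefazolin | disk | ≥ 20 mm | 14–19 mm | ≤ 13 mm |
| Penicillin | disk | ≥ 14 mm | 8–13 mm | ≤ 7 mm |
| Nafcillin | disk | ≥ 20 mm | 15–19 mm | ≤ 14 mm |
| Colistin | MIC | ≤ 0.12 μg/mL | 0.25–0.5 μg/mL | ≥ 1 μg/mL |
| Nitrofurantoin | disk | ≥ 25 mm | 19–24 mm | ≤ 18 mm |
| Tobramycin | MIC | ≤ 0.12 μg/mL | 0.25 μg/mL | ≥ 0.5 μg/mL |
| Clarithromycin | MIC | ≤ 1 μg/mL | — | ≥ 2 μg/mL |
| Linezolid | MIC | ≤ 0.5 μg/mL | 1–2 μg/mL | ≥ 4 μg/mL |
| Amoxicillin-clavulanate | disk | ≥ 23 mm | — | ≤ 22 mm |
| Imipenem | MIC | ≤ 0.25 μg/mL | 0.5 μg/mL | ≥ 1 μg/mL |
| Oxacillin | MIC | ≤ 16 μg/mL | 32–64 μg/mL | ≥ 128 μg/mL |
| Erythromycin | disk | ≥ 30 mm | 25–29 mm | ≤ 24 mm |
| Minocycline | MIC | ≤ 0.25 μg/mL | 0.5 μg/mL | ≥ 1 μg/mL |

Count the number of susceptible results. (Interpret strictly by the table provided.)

3

Colistin 0.03 μg/mL: ≤ 0.12 μg/mL → S
Penicillin 10 mm: in 8–13 mm → I
Amoxicillin-clavulanate: 20 mm is ≤ 22 mm — R
Nitrofurantoin: 22 mm is in 19–24 mm → Intermediate
Erythromycin (25 mm) in 25–29 mm — intermediate
Clarithromycin (0.25 μg/mL) ≤ 1 μg/mL — susceptible
Imipenem 0.06 μg/mL: ≤ 0.25 μg/mL ⇒ S
Minocycline (32 μg/mL) ≥ 1 μg/mL → resistant
Nafcillin: 10 mm is ≤ 14 mm — Resistant
Linezolid (64 μg/mL) ≥ 4 μg/mL → Resistant
Susceptible: 3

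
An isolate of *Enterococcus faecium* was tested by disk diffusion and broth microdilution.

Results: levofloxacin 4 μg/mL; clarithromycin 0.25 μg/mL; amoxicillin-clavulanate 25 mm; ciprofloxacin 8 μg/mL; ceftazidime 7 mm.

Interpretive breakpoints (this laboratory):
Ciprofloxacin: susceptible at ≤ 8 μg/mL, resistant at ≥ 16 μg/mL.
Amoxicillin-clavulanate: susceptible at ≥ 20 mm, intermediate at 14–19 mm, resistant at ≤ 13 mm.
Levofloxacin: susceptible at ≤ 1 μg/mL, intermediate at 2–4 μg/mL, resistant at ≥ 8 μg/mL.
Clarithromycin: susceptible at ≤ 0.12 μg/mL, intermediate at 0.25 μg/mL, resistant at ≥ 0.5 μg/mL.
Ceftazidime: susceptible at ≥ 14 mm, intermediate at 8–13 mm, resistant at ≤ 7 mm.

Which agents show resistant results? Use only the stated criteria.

ceftazidime

Levofloxacin 4 μg/mL: in 2–4 μg/mL — I
Clarithromycin (0.25 μg/mL) = 0.25 μg/mL ⇒ Intermediate
Amoxicillin-clavulanate (25 mm) ≥ 20 mm — S
Ciprofloxacin 8 μg/mL: ≤ 8 μg/mL ⇒ Susceptible
Ceftazidime 7 mm: ≤ 7 mm ⇒ R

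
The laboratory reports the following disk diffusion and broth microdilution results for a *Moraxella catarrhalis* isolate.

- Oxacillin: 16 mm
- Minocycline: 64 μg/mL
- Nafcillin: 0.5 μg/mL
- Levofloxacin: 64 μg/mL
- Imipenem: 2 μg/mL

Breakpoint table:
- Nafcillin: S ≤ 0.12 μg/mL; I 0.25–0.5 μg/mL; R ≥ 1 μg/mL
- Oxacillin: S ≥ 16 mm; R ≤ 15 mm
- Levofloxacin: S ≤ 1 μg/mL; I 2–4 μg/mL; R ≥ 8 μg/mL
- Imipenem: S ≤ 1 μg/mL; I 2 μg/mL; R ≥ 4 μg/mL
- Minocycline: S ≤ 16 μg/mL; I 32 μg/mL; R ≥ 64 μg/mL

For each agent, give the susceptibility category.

Oxacillin (16 mm) ≥ 16 mm → Susceptible
Minocycline (64 μg/mL) ≥ 64 μg/mL — resistant
Nafcillin (0.5 μg/mL) in 0.25–0.5 μg/mL → intermediate
Levofloxacin (64 μg/mL) ≥ 8 μg/mL → R
Imipenem: 2 μg/mL is = 2 μg/mL — intermediate

S, R, I, R, I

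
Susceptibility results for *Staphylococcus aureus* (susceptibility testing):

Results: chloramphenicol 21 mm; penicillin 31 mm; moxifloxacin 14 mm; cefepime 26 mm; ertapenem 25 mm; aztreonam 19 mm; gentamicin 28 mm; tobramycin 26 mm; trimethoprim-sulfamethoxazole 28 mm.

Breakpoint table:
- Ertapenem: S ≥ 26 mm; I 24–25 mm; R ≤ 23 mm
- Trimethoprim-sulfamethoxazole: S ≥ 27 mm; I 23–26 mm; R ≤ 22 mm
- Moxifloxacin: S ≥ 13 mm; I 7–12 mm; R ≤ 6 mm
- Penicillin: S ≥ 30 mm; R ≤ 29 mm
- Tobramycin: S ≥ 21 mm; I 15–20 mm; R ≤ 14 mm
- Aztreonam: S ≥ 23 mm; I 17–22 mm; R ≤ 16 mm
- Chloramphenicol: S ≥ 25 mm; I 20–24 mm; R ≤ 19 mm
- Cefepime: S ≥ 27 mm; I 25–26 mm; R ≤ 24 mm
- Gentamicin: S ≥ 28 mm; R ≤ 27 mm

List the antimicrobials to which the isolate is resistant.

none

Chloramphenicol 21 mm: in 20–24 mm — intermediate
Penicillin: 31 mm is ≥ 30 mm ⇒ S
Moxifloxacin: 14 mm is ≥ 13 mm → Susceptible
Cefepime 26 mm: in 25–26 mm — intermediate
Ertapenem: 25 mm is in 24–25 mm — Intermediate
Aztreonam: 19 mm is in 17–22 mm — intermediate
Gentamicin (28 mm) ≥ 28 mm ⇒ susceptible
Tobramycin (26 mm) ≥ 21 mm — S
Trimethoprim-sulfamethoxazole 28 mm: ≥ 27 mm ⇒ Susceptible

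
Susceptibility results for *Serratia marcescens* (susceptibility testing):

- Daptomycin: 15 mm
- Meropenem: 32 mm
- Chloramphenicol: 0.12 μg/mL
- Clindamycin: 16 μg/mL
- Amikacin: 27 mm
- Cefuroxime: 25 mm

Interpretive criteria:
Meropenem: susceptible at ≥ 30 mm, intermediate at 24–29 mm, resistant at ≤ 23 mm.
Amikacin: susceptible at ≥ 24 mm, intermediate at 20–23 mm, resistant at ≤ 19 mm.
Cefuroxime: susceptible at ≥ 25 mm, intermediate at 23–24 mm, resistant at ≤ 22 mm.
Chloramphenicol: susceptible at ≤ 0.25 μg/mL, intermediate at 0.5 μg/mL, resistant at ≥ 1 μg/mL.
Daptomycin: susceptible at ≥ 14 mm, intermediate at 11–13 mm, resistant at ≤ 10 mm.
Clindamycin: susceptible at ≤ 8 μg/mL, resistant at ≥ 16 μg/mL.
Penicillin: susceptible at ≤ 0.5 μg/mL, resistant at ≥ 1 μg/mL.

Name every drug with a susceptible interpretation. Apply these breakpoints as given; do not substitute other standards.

daptomycin, meropenem, chloramphenicol, amikacin, cefuroxime

Daptomycin 15 mm: ≥ 14 mm ⇒ S
Meropenem 32 mm: ≥ 30 mm → susceptible
Chloramphenicol (0.12 μg/mL) ≤ 0.25 μg/mL ⇒ susceptible
Clindamycin 16 μg/mL: ≥ 16 μg/mL — R
Amikacin: 27 mm is ≥ 24 mm ⇒ susceptible
Cefuroxime: 25 mm is ≥ 25 mm → S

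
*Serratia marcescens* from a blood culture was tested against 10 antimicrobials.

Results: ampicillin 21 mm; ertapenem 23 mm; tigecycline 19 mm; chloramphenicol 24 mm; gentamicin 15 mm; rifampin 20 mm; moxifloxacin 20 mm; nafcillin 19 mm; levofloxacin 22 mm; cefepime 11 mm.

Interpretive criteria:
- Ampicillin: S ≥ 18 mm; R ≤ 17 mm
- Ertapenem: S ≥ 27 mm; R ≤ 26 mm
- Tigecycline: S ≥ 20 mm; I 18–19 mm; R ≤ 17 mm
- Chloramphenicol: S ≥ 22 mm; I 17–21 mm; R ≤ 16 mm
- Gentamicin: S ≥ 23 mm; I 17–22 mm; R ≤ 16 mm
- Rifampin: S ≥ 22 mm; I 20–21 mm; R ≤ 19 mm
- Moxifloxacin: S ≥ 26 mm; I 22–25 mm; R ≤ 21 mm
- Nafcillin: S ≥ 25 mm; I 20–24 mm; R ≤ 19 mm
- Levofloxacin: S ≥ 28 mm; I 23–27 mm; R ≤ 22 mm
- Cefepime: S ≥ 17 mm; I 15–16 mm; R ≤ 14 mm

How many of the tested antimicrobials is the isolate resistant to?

Ampicillin (21 mm) ≥ 18 mm ⇒ susceptible
Ertapenem 23 mm: ≤ 26 mm — resistant
Tigecycline 19 mm: in 18–19 mm ⇒ intermediate
Chloramphenicol (24 mm) ≥ 22 mm — Susceptible
Gentamicin 15 mm: ≤ 16 mm — R
Rifampin (20 mm) in 20–21 mm — intermediate
Moxifloxacin (20 mm) ≤ 21 mm — Resistant
Nafcillin 19 mm: ≤ 19 mm → Resistant
Levofloxacin (22 mm) ≤ 22 mm — resistant
Cefepime: 11 mm is ≤ 14 mm ⇒ resistant
Resistant: 6

6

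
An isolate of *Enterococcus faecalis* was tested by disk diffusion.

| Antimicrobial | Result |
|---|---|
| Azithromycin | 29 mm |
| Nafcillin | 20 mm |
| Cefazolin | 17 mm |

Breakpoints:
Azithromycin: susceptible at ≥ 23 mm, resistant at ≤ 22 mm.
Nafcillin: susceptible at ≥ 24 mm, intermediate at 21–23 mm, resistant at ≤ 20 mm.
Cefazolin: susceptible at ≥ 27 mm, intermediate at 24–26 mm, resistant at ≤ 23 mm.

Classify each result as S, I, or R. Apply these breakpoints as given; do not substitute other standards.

Azithromycin (29 mm) ≥ 23 mm — S
Nafcillin (20 mm) ≤ 20 mm ⇒ Resistant
Cefazolin (17 mm) ≤ 23 mm — R

S, R, R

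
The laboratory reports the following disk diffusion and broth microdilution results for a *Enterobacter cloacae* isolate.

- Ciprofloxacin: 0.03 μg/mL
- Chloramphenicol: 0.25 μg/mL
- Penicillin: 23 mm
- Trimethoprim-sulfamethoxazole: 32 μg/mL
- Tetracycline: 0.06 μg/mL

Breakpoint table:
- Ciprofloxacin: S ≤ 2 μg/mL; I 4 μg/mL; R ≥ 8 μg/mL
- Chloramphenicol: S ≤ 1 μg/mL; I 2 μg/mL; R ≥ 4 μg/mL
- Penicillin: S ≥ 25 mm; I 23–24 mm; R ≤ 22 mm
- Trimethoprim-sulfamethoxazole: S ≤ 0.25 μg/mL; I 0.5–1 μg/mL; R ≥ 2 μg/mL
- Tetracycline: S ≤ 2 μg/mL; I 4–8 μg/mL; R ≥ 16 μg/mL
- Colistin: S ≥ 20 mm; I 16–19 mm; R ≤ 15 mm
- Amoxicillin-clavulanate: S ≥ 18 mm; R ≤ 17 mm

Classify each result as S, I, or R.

S, S, I, R, S

Ciprofloxacin (0.03 μg/mL) ≤ 2 μg/mL → Susceptible
Chloramphenicol (0.25 μg/mL) ≤ 1 μg/mL — Susceptible
Penicillin: 23 mm is in 23–24 mm ⇒ I
Trimethoprim-sulfamethoxazole 32 μg/mL: ≥ 2 μg/mL → R
Tetracycline: 0.06 μg/mL is ≤ 2 μg/mL → Susceptible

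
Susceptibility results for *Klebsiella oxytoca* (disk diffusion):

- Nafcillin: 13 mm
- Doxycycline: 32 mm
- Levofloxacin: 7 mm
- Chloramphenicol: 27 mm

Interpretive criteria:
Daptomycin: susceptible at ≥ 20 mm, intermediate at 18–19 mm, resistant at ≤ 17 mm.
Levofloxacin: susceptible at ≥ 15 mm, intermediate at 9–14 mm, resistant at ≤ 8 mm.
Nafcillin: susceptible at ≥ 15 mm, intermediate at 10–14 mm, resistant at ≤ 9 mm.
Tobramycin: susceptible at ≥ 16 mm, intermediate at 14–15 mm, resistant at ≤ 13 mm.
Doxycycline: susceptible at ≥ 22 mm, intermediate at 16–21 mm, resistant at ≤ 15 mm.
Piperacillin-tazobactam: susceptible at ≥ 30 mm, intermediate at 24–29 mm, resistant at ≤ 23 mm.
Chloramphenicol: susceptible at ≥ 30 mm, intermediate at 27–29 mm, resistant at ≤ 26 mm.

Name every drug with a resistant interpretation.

levofloxacin

Nafcillin (13 mm) in 10–14 mm ⇒ Intermediate
Doxycycline (32 mm) ≥ 22 mm — Susceptible
Levofloxacin: 7 mm is ≤ 8 mm — resistant
Chloramphenicol: 27 mm is in 27–29 mm → intermediate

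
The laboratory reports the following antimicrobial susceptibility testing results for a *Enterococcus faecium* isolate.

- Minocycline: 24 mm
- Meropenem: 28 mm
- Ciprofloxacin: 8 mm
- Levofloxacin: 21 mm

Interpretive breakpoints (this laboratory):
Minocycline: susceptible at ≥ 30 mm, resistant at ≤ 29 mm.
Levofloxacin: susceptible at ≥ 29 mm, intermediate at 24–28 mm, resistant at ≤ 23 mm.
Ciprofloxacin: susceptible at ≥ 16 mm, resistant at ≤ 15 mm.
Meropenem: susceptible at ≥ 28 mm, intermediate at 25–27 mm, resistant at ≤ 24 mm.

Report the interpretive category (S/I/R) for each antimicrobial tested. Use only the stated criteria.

Minocycline (24 mm) ≤ 29 mm → resistant
Meropenem (28 mm) ≥ 28 mm → Susceptible
Ciprofloxacin (8 mm) ≤ 15 mm ⇒ resistant
Levofloxacin: 21 mm is ≤ 23 mm — R

R, S, R, R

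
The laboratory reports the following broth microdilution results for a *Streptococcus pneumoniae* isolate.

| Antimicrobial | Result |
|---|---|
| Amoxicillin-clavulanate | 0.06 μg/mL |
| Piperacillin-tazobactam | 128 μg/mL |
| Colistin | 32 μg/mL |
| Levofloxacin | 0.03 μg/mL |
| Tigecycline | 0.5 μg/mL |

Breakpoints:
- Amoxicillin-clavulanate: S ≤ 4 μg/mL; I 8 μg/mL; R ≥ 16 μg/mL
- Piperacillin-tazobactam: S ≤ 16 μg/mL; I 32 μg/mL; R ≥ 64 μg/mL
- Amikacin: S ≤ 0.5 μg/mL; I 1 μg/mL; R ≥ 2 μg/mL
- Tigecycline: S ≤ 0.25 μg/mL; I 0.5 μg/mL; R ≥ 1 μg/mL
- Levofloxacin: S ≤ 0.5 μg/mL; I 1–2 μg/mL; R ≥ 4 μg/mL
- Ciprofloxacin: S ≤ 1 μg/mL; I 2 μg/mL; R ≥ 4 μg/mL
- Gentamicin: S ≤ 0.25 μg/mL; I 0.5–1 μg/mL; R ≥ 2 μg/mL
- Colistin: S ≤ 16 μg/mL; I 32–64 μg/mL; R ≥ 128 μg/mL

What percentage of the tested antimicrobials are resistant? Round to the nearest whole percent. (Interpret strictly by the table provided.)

20%

Amoxicillin-clavulanate: 0.06 μg/mL is ≤ 4 μg/mL → Susceptible
Piperacillin-tazobactam 128 μg/mL: ≥ 64 μg/mL → Resistant
Colistin: 32 μg/mL is in 32–64 μg/mL — Intermediate
Levofloxacin: 0.03 μg/mL is ≤ 0.5 μg/mL — susceptible
Tigecycline 0.5 μg/mL: = 0.5 μg/mL ⇒ Intermediate
Resistant: 1/5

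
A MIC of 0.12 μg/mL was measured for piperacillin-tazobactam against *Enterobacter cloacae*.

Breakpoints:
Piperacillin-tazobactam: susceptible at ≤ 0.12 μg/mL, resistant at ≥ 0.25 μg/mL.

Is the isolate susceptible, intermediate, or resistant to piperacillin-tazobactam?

Susceptible

Piperacillin-tazobactam (0.12 μg/mL) ≤ 0.12 μg/mL ⇒ susceptible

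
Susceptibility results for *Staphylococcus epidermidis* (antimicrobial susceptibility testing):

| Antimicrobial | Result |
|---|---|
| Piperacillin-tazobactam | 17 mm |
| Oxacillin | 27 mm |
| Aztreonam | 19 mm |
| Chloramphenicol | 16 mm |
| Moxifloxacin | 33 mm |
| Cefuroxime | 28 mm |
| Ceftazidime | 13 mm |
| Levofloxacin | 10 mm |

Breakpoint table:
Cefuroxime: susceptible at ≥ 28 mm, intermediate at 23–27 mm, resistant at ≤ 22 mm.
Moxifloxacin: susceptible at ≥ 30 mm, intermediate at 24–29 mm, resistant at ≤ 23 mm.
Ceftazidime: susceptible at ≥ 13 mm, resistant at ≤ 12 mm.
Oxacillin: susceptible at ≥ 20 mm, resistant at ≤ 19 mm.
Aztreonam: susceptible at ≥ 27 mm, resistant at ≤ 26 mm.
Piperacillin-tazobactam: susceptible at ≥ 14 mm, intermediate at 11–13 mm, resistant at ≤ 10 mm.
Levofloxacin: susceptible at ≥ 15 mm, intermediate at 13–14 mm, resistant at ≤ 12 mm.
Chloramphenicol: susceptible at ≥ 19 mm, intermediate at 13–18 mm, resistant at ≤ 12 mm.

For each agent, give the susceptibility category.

Piperacillin-tazobactam (17 mm) ≥ 14 mm → Susceptible
Oxacillin (27 mm) ≥ 20 mm ⇒ S
Aztreonam (19 mm) ≤ 26 mm — Resistant
Chloramphenicol (16 mm) in 13–18 mm — Intermediate
Moxifloxacin: 33 mm is ≥ 30 mm → susceptible
Cefuroxime 28 mm: ≥ 28 mm ⇒ S
Ceftazidime: 13 mm is ≥ 13 mm → Susceptible
Levofloxacin 10 mm: ≤ 12 mm ⇒ resistant

S, S, R, I, S, S, S, R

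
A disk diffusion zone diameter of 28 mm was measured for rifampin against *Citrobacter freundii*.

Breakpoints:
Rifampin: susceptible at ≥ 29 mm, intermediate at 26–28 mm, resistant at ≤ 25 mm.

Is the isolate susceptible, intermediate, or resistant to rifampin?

Intermediate

Rifampin 28 mm: in 26–28 mm — Intermediate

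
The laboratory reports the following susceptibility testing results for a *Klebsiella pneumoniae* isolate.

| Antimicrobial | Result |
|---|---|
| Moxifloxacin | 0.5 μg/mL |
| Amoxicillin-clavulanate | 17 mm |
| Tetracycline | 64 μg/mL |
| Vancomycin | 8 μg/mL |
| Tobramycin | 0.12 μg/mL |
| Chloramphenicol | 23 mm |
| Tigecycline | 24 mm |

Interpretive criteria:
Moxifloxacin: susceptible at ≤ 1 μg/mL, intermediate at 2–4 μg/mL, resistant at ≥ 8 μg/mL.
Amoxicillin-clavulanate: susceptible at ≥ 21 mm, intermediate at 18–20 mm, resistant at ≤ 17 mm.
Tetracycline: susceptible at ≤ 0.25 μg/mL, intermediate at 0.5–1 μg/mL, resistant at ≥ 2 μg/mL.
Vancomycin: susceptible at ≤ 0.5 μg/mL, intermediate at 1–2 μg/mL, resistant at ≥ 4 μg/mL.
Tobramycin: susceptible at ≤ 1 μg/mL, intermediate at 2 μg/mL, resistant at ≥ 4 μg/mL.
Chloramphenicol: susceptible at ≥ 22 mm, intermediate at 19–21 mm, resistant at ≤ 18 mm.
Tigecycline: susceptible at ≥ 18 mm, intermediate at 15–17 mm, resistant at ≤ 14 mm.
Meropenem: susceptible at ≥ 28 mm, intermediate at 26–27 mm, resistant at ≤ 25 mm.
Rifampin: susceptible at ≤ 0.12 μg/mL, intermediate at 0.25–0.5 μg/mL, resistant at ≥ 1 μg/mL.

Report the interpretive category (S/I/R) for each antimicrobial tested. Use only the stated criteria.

Moxifloxacin 0.5 μg/mL: ≤ 1 μg/mL ⇒ Susceptible
Amoxicillin-clavulanate: 17 mm is ≤ 17 mm → R
Tetracycline 64 μg/mL: ≥ 2 μg/mL — R
Vancomycin (8 μg/mL) ≥ 4 μg/mL → resistant
Tobramycin (0.12 μg/mL) ≤ 1 μg/mL ⇒ S
Chloramphenicol (23 mm) ≥ 22 mm — S
Tigecycline 24 mm: ≥ 18 mm — S

S, R, R, R, S, S, S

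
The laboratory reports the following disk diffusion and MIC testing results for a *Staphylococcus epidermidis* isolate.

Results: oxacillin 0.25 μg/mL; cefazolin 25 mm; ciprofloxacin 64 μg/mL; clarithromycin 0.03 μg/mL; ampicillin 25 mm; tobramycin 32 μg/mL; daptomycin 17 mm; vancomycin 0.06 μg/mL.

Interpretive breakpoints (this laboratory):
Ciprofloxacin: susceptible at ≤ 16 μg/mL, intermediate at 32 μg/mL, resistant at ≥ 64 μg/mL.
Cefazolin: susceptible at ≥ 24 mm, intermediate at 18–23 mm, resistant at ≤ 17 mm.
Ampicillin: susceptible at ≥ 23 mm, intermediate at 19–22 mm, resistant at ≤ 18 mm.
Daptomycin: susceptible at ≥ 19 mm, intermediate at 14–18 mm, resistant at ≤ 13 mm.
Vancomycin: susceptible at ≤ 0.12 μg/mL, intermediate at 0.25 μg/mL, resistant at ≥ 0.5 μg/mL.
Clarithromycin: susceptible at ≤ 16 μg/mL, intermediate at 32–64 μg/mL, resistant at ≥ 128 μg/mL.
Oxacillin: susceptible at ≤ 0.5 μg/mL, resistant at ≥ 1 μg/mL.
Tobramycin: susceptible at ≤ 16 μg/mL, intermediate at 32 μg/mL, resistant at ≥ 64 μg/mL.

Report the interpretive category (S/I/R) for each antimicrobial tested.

Oxacillin 0.25 μg/mL: ≤ 0.5 μg/mL ⇒ S
Cefazolin 25 mm: ≥ 24 mm — S
Ciprofloxacin: 64 μg/mL is ≥ 64 μg/mL → R
Clarithromycin (0.03 μg/mL) ≤ 16 μg/mL — susceptible
Ampicillin (25 mm) ≥ 23 mm → S
Tobramycin: 32 μg/mL is = 32 μg/mL → intermediate
Daptomycin 17 mm: in 14–18 mm → intermediate
Vancomycin (0.06 μg/mL) ≤ 0.12 μg/mL → susceptible

S, S, R, S, S, I, I, S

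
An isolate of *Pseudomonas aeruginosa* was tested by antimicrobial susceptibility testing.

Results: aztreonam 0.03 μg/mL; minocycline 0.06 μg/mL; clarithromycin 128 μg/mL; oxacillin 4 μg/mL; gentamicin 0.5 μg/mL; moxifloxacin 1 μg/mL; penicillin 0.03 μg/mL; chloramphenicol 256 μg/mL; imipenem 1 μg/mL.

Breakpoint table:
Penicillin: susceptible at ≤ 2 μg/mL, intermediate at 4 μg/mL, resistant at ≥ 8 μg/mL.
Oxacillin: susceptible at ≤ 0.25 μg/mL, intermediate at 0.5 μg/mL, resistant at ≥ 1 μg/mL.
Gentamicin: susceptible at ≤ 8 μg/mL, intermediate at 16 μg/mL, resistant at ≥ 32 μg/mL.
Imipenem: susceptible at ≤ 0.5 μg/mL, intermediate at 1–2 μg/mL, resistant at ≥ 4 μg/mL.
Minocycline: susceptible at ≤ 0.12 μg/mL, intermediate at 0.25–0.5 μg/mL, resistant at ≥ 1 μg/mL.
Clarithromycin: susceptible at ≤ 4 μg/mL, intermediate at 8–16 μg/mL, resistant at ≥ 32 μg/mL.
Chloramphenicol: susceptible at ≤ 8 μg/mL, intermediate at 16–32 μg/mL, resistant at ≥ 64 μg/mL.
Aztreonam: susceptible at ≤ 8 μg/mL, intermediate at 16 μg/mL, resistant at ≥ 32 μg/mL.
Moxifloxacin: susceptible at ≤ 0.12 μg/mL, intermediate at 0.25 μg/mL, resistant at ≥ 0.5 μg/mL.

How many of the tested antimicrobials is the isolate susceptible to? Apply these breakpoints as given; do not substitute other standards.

Aztreonam: 0.03 μg/mL is ≤ 8 μg/mL ⇒ S
Minocycline 0.06 μg/mL: ≤ 0.12 μg/mL → Susceptible
Clarithromycin 128 μg/mL: ≥ 32 μg/mL — R
Oxacillin: 4 μg/mL is ≥ 1 μg/mL → Resistant
Gentamicin: 0.5 μg/mL is ≤ 8 μg/mL → Susceptible
Moxifloxacin (1 μg/mL) ≥ 0.5 μg/mL → R
Penicillin: 0.03 μg/mL is ≤ 2 μg/mL ⇒ Susceptible
Chloramphenicol: 256 μg/mL is ≥ 64 μg/mL ⇒ Resistant
Imipenem 1 μg/mL: in 1–2 μg/mL — intermediate
Susceptible: 4

4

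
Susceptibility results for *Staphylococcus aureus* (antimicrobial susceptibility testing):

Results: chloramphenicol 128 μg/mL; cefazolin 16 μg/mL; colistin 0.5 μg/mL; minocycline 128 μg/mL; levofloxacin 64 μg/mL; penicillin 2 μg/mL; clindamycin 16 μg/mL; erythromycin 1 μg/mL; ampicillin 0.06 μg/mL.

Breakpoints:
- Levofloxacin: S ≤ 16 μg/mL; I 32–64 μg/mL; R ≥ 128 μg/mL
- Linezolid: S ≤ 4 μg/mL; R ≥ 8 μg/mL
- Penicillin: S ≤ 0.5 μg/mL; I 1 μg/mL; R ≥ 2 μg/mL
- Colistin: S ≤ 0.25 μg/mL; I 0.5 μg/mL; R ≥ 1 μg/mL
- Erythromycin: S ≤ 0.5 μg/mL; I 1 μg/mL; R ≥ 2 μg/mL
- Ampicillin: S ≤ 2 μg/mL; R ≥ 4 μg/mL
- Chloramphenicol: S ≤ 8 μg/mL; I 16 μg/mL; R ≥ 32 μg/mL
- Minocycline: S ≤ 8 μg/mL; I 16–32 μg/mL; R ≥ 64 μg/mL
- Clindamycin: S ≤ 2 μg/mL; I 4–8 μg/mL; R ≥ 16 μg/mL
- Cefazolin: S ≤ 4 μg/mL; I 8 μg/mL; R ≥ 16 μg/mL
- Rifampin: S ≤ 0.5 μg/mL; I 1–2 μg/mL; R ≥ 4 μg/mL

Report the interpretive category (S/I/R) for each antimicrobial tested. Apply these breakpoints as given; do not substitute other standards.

R, R, I, R, I, R, R, I, S

Chloramphenicol (128 μg/mL) ≥ 32 μg/mL → R
Cefazolin: 16 μg/mL is ≥ 16 μg/mL — resistant
Colistin 0.5 μg/mL: = 0.5 μg/mL — intermediate
Minocycline (128 μg/mL) ≥ 64 μg/mL → Resistant
Levofloxacin 64 μg/mL: in 32–64 μg/mL — I
Penicillin (2 μg/mL) ≥ 2 μg/mL ⇒ Resistant
Clindamycin: 16 μg/mL is ≥ 16 μg/mL — resistant
Erythromycin: 1 μg/mL is = 1 μg/mL ⇒ I
Ampicillin: 0.06 μg/mL is ≤ 2 μg/mL ⇒ S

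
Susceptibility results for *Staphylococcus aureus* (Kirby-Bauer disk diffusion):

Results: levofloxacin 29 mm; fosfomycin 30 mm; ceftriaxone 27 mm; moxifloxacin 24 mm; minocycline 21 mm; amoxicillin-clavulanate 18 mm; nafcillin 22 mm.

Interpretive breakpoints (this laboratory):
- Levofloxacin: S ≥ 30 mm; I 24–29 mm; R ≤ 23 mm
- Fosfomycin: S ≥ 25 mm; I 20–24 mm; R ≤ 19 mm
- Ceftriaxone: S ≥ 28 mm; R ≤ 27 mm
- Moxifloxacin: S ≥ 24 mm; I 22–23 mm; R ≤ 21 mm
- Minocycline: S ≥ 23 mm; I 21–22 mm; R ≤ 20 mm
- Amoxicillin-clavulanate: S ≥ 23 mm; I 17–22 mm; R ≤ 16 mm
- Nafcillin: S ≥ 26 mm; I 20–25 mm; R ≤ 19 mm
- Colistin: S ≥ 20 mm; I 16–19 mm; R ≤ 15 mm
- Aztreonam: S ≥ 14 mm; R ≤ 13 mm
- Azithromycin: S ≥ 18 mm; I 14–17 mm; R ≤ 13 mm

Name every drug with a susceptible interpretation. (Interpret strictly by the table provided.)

Levofloxacin (29 mm) in 24–29 mm — intermediate
Fosfomycin 30 mm: ≥ 25 mm ⇒ Susceptible
Ceftriaxone 27 mm: ≤ 27 mm ⇒ R
Moxifloxacin 24 mm: ≥ 24 mm → S
Minocycline (21 mm) in 21–22 mm ⇒ Intermediate
Amoxicillin-clavulanate 18 mm: in 17–22 mm — I
Nafcillin 22 mm: in 20–25 mm ⇒ intermediate

fosfomycin, moxifloxacin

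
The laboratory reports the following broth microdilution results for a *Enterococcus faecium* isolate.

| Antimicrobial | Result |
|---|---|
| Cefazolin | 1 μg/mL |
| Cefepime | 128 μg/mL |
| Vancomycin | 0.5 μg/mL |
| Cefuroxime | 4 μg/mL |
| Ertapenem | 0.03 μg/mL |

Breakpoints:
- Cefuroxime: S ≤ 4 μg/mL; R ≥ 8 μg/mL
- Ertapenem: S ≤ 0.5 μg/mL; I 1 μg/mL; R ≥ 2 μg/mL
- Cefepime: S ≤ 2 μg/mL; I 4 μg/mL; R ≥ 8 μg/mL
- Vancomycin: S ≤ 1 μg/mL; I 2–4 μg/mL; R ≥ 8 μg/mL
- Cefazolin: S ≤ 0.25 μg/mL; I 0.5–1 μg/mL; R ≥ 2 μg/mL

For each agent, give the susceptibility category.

Cefazolin: 1 μg/mL is in 0.5–1 μg/mL ⇒ Intermediate
Cefepime: 128 μg/mL is ≥ 8 μg/mL — R
Vancomycin (0.5 μg/mL) ≤ 1 μg/mL ⇒ susceptible
Cefuroxime: 4 μg/mL is ≤ 4 μg/mL → Susceptible
Ertapenem: 0.03 μg/mL is ≤ 0.5 μg/mL — S

I, R, S, S, S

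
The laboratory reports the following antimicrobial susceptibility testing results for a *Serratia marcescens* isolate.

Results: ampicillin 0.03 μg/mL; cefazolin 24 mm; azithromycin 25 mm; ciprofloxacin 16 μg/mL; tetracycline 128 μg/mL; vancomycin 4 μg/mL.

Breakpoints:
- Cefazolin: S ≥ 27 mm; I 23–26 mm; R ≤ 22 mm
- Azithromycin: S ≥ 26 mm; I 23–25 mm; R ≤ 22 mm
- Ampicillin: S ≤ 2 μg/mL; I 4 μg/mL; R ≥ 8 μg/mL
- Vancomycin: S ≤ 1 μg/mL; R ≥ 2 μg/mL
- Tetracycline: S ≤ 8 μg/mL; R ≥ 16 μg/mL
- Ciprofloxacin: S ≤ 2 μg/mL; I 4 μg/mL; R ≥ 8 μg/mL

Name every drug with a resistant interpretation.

ciprofloxacin, tetracycline, vancomycin

Ampicillin: 0.03 μg/mL is ≤ 2 μg/mL → Susceptible
Cefazolin (24 mm) in 23–26 mm → I
Azithromycin (25 mm) in 23–25 mm — I
Ciprofloxacin (16 μg/mL) ≥ 8 μg/mL — resistant
Tetracycline 128 μg/mL: ≥ 16 μg/mL → resistant
Vancomycin: 4 μg/mL is ≥ 2 μg/mL → Resistant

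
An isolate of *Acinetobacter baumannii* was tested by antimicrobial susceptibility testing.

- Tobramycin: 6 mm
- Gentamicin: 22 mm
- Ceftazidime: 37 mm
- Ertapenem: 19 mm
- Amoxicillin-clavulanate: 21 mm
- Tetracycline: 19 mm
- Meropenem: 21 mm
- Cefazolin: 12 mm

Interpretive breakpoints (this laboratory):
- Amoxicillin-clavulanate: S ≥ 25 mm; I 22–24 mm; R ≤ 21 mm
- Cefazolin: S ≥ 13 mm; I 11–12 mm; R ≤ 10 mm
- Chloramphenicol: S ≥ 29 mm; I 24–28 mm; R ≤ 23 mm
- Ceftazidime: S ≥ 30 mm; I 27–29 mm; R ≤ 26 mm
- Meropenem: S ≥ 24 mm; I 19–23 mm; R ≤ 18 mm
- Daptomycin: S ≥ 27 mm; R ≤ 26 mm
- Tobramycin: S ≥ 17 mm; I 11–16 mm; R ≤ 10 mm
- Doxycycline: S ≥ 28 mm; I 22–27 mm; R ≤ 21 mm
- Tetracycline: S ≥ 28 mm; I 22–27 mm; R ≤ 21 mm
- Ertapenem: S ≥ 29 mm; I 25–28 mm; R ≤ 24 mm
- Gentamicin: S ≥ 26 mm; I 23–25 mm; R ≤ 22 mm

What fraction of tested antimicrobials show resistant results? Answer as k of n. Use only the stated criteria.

Tobramycin (6 mm) ≤ 10 mm ⇒ resistant
Gentamicin: 22 mm is ≤ 22 mm ⇒ Resistant
Ceftazidime (37 mm) ≥ 30 mm → susceptible
Ertapenem (19 mm) ≤ 24 mm → resistant
Amoxicillin-clavulanate 21 mm: ≤ 21 mm ⇒ R
Tetracycline: 19 mm is ≤ 21 mm ⇒ Resistant
Meropenem 21 mm: in 19–23 mm — Intermediate
Cefazolin (12 mm) in 11–12 mm ⇒ I
Resistant: 5/8

5 of 8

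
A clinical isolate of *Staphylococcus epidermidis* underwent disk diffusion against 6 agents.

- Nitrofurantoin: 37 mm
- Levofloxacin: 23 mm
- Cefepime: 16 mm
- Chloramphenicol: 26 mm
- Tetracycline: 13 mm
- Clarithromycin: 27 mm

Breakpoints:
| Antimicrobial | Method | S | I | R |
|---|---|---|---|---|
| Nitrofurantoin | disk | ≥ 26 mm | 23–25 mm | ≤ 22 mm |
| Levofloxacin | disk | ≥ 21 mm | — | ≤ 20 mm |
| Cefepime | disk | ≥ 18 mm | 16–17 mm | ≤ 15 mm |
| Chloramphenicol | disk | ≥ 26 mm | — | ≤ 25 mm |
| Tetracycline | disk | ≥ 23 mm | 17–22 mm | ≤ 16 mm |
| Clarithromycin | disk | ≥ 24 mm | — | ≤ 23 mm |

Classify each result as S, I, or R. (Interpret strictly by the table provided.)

S, S, I, S, R, S

Nitrofurantoin: 37 mm is ≥ 26 mm → Susceptible
Levofloxacin (23 mm) ≥ 21 mm — S
Cefepime: 16 mm is in 16–17 mm → Intermediate
Chloramphenicol (26 mm) ≥ 26 mm — susceptible
Tetracycline (13 mm) ≤ 16 mm → Resistant
Clarithromycin: 27 mm is ≥ 24 mm — susceptible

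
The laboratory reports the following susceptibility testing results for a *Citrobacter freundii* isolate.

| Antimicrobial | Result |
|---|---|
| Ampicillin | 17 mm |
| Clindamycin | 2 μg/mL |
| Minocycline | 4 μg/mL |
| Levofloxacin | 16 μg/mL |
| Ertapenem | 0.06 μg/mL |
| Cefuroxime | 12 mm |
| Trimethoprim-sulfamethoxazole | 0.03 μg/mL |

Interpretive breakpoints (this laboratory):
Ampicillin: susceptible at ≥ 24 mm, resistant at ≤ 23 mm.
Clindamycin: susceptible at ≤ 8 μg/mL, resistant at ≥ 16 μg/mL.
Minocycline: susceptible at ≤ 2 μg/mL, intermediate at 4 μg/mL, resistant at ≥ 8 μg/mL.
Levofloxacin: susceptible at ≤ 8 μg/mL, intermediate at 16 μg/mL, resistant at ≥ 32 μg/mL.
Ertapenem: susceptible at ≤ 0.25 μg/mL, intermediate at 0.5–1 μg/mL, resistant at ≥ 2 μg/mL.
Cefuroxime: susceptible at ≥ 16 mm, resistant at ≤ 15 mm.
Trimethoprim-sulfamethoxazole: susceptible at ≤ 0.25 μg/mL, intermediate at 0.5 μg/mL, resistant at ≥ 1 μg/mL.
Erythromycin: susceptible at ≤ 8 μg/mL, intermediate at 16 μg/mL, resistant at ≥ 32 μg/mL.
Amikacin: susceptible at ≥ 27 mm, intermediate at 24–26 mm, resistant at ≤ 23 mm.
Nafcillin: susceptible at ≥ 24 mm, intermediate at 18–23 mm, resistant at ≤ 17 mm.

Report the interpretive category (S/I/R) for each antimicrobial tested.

R, S, I, I, S, R, S

Ampicillin: 17 mm is ≤ 23 mm → Resistant
Clindamycin: 2 μg/mL is ≤ 8 μg/mL → S
Minocycline (4 μg/mL) = 4 μg/mL → Intermediate
Levofloxacin (16 μg/mL) = 16 μg/mL — I
Ertapenem 0.06 μg/mL: ≤ 0.25 μg/mL ⇒ susceptible
Cefuroxime 12 mm: ≤ 15 mm ⇒ Resistant
Trimethoprim-sulfamethoxazole: 0.03 μg/mL is ≤ 0.25 μg/mL → susceptible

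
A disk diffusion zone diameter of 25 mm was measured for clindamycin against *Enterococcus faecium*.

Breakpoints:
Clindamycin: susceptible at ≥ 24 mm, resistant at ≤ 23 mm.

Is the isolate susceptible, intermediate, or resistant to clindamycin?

Clindamycin 25 mm: ≥ 24 mm — S

Susceptible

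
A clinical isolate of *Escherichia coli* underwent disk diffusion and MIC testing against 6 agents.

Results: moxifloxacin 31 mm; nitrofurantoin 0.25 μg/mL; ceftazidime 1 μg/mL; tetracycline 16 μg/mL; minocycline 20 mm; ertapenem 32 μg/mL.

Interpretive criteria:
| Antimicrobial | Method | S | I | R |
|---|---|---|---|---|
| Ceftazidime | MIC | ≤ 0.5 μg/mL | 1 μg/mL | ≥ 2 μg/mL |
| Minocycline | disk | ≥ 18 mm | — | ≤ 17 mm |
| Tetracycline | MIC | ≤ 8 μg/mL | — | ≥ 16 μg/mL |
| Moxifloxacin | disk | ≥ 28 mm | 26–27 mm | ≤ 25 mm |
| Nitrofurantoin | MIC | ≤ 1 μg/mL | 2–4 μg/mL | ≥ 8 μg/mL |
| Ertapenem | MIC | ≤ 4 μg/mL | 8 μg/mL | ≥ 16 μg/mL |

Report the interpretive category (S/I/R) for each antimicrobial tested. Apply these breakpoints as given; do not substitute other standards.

Moxifloxacin 31 mm: ≥ 28 mm — S
Nitrofurantoin 0.25 μg/mL: ≤ 1 μg/mL → S
Ceftazidime 1 μg/mL: = 1 μg/mL — I
Tetracycline (16 μg/mL) ≥ 16 μg/mL → Resistant
Minocycline (20 mm) ≥ 18 mm → Susceptible
Ertapenem: 32 μg/mL is ≥ 16 μg/mL ⇒ Resistant

S, S, I, R, S, R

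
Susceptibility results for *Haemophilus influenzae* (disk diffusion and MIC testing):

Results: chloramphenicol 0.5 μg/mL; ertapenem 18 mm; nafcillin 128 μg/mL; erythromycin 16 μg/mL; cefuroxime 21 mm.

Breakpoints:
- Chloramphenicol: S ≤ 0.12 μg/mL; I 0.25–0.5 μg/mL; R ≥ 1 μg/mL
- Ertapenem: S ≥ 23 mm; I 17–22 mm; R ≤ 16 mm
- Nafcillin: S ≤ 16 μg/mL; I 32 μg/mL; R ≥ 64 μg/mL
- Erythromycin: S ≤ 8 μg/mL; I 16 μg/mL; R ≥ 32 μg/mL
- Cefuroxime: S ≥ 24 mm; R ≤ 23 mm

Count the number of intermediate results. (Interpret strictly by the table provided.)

3

Chloramphenicol (0.5 μg/mL) in 0.25–0.5 μg/mL ⇒ intermediate
Ertapenem: 18 mm is in 17–22 mm → I
Nafcillin (128 μg/mL) ≥ 64 μg/mL → R
Erythromycin: 16 μg/mL is = 16 μg/mL — intermediate
Cefuroxime: 21 mm is ≤ 23 mm ⇒ R
Intermediate: 3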